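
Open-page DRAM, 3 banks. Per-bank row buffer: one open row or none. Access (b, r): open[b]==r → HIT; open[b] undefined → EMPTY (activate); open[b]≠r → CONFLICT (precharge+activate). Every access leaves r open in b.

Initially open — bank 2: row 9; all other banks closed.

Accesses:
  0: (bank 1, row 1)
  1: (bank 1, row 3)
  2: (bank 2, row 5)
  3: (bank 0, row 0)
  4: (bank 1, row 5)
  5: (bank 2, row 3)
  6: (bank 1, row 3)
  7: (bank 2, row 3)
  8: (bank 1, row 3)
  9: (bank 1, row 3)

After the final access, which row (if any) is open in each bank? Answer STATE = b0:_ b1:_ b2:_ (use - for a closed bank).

#0 (1,1) E
#1 (1,3) C  (was 1)
#2 (2,5) C  (was 9)
#3 (0,0) E
#4 (1,5) C  (was 3)
#5 (2,3) C  (was 5)
#6 (1,3) C  (was 5)
#7 (2,3) H  (was 3)
#8 (1,3) H  (was 3)
#9 (1,3) H  (was 3)

STATE = b0:0 b1:3 b2:3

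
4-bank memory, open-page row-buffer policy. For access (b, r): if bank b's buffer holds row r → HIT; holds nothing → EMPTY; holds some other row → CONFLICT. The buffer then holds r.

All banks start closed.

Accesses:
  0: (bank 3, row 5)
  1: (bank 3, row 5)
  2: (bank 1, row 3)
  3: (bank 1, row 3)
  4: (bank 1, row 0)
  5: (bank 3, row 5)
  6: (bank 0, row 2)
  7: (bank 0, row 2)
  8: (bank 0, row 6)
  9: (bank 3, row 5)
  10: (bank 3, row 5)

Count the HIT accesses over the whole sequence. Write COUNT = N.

COUNT = 6

0: bank 3 row 5 — prev None → EMPTY
1: bank 3 row 5 — prev 5 → HIT
2: bank 1 row 3 — prev None → EMPTY
3: bank 1 row 3 — prev 3 → HIT
4: bank 1 row 0 — prev 3 → CONFLICT
5: bank 3 row 5 — prev 5 → HIT
6: bank 0 row 2 — prev None → EMPTY
7: bank 0 row 2 — prev 2 → HIT
8: bank 0 row 6 — prev 2 → CONFLICT
9: bank 3 row 5 — prev 5 → HIT
10: bank 3 row 5 — prev 5 → HIT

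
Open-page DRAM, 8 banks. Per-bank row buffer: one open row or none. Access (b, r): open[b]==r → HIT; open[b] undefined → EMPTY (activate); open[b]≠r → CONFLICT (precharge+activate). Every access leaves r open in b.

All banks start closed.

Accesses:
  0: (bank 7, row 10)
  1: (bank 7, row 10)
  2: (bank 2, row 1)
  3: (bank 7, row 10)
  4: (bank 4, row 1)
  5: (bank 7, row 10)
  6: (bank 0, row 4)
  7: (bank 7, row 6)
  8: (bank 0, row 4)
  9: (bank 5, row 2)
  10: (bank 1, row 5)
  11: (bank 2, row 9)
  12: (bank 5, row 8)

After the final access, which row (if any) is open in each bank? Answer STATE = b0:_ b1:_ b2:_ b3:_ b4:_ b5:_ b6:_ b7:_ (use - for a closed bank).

STATE = b0:4 b1:5 b2:9 b3:- b4:1 b5:8 b6:- b7:6

  [0] b7 r10: no row ⇒ E
  [1] b7 r10: had r10 ⇒ H
  [2] b2 r1: no row ⇒ E
  [3] b7 r10: had r10 ⇒ H
  [4] b4 r1: no row ⇒ E
  [5] b7 r10: had r10 ⇒ H
  [6] b0 r4: no row ⇒ E
  [7] b7 r6: had r10 ⇒ C
  [8] b0 r4: had r4 ⇒ H
  [9] b5 r2: no row ⇒ E
  [10] b1 r5: no row ⇒ E
  [11] b2 r9: had r1 ⇒ C
  [12] b5 r8: had r2 ⇒ C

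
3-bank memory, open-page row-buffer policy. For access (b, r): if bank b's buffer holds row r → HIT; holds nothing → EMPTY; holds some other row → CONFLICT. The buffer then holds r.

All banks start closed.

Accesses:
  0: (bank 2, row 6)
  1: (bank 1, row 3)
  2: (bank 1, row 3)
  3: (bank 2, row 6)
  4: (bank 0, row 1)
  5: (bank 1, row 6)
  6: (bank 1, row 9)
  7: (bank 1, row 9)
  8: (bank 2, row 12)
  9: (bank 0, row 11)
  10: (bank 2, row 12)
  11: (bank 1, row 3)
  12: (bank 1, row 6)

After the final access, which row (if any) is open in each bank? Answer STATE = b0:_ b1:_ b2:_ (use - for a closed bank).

STATE = b0:11 b1:6 b2:12

  [0] b2 r6: no row ⇒ E
  [1] b1 r3: no row ⇒ E
  [2] b1 r3: had r3 ⇒ H
  [3] b2 r6: had r6 ⇒ H
  [4] b0 r1: no row ⇒ E
  [5] b1 r6: had r3 ⇒ C
  [6] b1 r9: had r6 ⇒ C
  [7] b1 r9: had r9 ⇒ H
  [8] b2 r12: had r6 ⇒ C
  [9] b0 r11: had r1 ⇒ C
  [10] b2 r12: had r12 ⇒ H
  [11] b1 r3: had r9 ⇒ C
  [12] b1 r6: had r3 ⇒ C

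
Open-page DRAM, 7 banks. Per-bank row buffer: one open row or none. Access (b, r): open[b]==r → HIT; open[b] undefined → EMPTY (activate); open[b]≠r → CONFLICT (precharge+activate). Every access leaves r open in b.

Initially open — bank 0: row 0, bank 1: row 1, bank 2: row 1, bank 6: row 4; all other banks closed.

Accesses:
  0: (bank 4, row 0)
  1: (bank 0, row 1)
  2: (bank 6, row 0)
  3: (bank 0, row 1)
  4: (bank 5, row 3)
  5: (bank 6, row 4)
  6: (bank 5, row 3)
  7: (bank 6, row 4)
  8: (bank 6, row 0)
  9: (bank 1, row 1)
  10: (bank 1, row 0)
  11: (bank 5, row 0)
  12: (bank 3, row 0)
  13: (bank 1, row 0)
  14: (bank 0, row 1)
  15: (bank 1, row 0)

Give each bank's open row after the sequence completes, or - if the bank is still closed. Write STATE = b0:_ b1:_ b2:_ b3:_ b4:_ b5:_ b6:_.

STATE = b0:1 b1:0 b2:1 b3:0 b4:0 b5:0 b6:0

step 0: bank4 None->0 [EMPTY]
step 1: bank0 0->1 [CONFLICT]
step 2: bank6 4->0 [CONFLICT]
step 3: bank0 1->1 [HIT]
step 4: bank5 None->3 [EMPTY]
step 5: bank6 0->4 [CONFLICT]
step 6: bank5 3->3 [HIT]
step 7: bank6 4->4 [HIT]
step 8: bank6 4->0 [CONFLICT]
step 9: bank1 1->1 [HIT]
step 10: bank1 1->0 [CONFLICT]
step 11: bank5 3->0 [CONFLICT]
step 12: bank3 None->0 [EMPTY]
step 13: bank1 0->0 [HIT]
step 14: bank0 1->1 [HIT]
step 15: bank1 0->0 [HIT]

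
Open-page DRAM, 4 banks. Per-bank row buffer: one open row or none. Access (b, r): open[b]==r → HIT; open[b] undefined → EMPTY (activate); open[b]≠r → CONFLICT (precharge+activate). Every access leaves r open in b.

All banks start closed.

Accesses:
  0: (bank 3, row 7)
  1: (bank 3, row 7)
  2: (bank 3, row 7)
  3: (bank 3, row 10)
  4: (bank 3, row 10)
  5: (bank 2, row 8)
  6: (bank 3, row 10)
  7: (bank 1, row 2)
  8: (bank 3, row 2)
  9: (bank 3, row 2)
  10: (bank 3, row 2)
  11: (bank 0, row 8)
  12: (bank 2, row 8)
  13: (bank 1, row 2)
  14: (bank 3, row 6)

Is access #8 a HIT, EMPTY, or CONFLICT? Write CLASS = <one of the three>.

#0 (3,7) E
#1 (3,7) H  (was 7)
#2 (3,7) H  (was 7)
#3 (3,10) C  (was 7)
#4 (3,10) H  (was 10)
#5 (2,8) E
#6 (3,10) H  (was 10)
#7 (1,2) E
#8 (3,2) C  (was 10)
#9 (3,2) H  (was 2)
#10 (3,2) H  (was 2)
#11 (0,8) E
#12 (2,8) H  (was 8)
#13 (1,2) H  (was 2)
#14 (3,6) C  (was 2)

CLASS = CONFLICT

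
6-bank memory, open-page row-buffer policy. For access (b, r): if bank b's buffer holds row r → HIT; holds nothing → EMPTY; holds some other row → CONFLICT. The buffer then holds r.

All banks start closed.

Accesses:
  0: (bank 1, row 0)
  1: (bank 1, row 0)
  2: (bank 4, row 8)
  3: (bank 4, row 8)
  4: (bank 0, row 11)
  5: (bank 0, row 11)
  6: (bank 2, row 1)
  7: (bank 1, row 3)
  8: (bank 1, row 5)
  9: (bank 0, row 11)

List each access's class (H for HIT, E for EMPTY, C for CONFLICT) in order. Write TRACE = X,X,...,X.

TRACE = E,H,E,H,E,H,E,C,C,H

step 0: bank1 None->0 [EMPTY]
step 1: bank1 0->0 [HIT]
step 2: bank4 None->8 [EMPTY]
step 3: bank4 8->8 [HIT]
step 4: bank0 None->11 [EMPTY]
step 5: bank0 11->11 [HIT]
step 6: bank2 None->1 [EMPTY]
step 7: bank1 0->3 [CONFLICT]
step 8: bank1 3->5 [CONFLICT]
step 9: bank0 11->11 [HIT]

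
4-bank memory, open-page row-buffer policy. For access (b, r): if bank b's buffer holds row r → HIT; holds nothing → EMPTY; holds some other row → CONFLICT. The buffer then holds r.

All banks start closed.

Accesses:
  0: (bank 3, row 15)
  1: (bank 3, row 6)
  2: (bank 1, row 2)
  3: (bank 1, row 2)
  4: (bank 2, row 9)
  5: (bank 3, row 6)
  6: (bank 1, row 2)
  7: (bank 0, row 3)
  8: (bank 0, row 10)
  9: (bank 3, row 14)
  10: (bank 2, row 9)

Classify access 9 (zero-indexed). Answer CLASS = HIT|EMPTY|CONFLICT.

  [0] b3 r15: no row ⇒ E
  [1] b3 r6: had r15 ⇒ C
  [2] b1 r2: no row ⇒ E
  [3] b1 r2: had r2 ⇒ H
  [4] b2 r9: no row ⇒ E
  [5] b3 r6: had r6 ⇒ H
  [6] b1 r2: had r2 ⇒ H
  [7] b0 r3: no row ⇒ E
  [8] b0 r10: had r3 ⇒ C
  [9] b3 r14: had r6 ⇒ C
  [10] b2 r9: had r9 ⇒ H

CLASS = CONFLICT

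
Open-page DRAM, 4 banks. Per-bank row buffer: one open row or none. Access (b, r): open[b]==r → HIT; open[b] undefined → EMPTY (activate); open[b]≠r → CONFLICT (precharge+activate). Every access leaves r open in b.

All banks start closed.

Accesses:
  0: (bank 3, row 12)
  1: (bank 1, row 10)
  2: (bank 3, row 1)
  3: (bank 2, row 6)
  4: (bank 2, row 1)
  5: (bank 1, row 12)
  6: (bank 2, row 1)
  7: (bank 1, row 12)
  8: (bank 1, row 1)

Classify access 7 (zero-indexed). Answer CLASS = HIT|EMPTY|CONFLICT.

CLASS = HIT

#0 (3,12) E
#1 (1,10) E
#2 (3,1) C  (was 12)
#3 (2,6) E
#4 (2,1) C  (was 6)
#5 (1,12) C  (was 10)
#6 (2,1) H  (was 1)
#7 (1,12) H  (was 12)
#8 (1,1) C  (was 12)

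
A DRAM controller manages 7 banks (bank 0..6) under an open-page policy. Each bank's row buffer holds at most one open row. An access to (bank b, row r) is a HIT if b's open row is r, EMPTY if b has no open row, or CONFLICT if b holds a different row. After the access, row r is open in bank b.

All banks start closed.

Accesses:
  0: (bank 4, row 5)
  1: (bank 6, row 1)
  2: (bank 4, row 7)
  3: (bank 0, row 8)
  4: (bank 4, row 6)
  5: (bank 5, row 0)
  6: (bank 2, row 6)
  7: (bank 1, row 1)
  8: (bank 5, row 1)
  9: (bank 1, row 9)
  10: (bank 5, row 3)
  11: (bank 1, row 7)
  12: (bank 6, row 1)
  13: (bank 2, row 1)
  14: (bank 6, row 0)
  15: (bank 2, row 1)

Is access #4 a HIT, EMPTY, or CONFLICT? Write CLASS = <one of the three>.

CLASS = CONFLICT

step 0: bank4 None->5 [EMPTY]
step 1: bank6 None->1 [EMPTY]
step 2: bank4 5->7 [CONFLICT]
step 3: bank0 None->8 [EMPTY]
step 4: bank4 7->6 [CONFLICT]
step 5: bank5 None->0 [EMPTY]
step 6: bank2 None->6 [EMPTY]
step 7: bank1 None->1 [EMPTY]
step 8: bank5 0->1 [CONFLICT]
step 9: bank1 1->9 [CONFLICT]
step 10: bank5 1->3 [CONFLICT]
step 11: bank1 9->7 [CONFLICT]
step 12: bank6 1->1 [HIT]
step 13: bank2 6->1 [CONFLICT]
step 14: bank6 1->0 [CONFLICT]
step 15: bank2 1->1 [HIT]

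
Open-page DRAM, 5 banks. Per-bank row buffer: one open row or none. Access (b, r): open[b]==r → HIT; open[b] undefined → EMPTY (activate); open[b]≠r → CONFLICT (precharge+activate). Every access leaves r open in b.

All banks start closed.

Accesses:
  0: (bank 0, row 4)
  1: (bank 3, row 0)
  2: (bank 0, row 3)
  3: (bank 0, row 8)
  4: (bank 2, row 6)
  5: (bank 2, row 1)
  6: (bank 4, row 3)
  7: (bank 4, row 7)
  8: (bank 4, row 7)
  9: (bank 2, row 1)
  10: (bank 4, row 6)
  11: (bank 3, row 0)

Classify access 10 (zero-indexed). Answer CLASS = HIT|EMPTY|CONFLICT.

CLASS = CONFLICT

#0 (0,4) E
#1 (3,0) E
#2 (0,3) C  (was 4)
#3 (0,8) C  (was 3)
#4 (2,6) E
#5 (2,1) C  (was 6)
#6 (4,3) E
#7 (4,7) C  (was 3)
#8 (4,7) H  (was 7)
#9 (2,1) H  (was 1)
#10 (4,6) C  (was 7)
#11 (3,0) H  (was 0)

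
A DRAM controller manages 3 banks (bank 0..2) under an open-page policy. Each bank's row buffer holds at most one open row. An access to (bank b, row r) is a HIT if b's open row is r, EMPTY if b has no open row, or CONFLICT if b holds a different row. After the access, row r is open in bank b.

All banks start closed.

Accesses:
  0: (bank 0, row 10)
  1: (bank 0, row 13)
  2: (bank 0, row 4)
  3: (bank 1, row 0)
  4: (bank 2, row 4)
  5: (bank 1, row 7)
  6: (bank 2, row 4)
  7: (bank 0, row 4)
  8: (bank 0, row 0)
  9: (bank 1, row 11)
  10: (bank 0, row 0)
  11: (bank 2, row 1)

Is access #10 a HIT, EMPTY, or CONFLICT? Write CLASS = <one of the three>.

step 0: bank0 None->10 [EMPTY]
step 1: bank0 10->13 [CONFLICT]
step 2: bank0 13->4 [CONFLICT]
step 3: bank1 None->0 [EMPTY]
step 4: bank2 None->4 [EMPTY]
step 5: bank1 0->7 [CONFLICT]
step 6: bank2 4->4 [HIT]
step 7: bank0 4->4 [HIT]
step 8: bank0 4->0 [CONFLICT]
step 9: bank1 7->11 [CONFLICT]
step 10: bank0 0->0 [HIT]
step 11: bank2 4->1 [CONFLICT]

CLASS = HIT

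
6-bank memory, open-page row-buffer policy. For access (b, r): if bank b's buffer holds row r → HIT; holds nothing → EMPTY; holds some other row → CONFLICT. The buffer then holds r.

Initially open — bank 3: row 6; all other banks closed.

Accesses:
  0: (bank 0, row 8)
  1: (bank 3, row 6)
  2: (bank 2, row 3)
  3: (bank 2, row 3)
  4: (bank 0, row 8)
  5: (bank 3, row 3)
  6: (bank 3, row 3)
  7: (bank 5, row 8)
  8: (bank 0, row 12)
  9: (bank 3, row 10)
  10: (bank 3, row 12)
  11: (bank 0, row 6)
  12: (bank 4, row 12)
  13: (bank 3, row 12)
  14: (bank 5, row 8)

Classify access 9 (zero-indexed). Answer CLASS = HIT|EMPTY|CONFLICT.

#0 (0,8) E
#1 (3,6) H  (was 6)
#2 (2,3) E
#3 (2,3) H  (was 3)
#4 (0,8) H  (was 8)
#5 (3,3) C  (was 6)
#6 (3,3) H  (was 3)
#7 (5,8) E
#8 (0,12) C  (was 8)
#9 (3,10) C  (was 3)
#10 (3,12) C  (was 10)
#11 (0,6) C  (was 12)
#12 (4,12) E
#13 (3,12) H  (was 12)
#14 (5,8) H  (was 8)

CLASS = CONFLICT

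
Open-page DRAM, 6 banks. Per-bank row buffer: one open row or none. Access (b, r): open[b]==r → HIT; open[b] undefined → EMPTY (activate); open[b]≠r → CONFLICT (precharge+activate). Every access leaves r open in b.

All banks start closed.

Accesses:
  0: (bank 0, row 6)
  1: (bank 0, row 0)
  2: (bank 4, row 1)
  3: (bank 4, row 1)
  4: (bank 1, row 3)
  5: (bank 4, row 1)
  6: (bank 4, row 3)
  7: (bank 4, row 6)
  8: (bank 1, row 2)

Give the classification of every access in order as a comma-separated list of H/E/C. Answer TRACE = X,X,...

  [0] b0 r6: no row ⇒ E
  [1] b0 r0: had r6 ⇒ C
  [2] b4 r1: no row ⇒ E
  [3] b4 r1: had r1 ⇒ H
  [4] b1 r3: no row ⇒ E
  [5] b4 r1: had r1 ⇒ H
  [6] b4 r3: had r1 ⇒ C
  [7] b4 r6: had r3 ⇒ C
  [8] b1 r2: had r3 ⇒ C

TRACE = E,C,E,H,E,H,C,C,C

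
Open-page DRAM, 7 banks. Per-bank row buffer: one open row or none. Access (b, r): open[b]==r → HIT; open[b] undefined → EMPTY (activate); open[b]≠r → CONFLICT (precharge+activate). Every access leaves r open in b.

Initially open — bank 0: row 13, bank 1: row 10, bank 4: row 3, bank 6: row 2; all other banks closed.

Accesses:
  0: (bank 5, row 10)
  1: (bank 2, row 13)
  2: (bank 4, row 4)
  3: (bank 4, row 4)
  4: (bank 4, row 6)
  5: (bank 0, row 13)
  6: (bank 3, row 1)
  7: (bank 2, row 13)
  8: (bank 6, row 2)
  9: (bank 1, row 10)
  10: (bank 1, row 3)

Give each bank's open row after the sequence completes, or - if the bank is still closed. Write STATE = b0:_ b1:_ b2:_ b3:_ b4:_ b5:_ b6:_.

STATE = b0:13 b1:3 b2:13 b3:1 b4:6 b5:10 b6:2

0: bank 5 row 10 — prev None → EMPTY
1: bank 2 row 13 — prev None → EMPTY
2: bank 4 row 4 — prev 3 → CONFLICT
3: bank 4 row 4 — prev 4 → HIT
4: bank 4 row 6 — prev 4 → CONFLICT
5: bank 0 row 13 — prev 13 → HIT
6: bank 3 row 1 — prev None → EMPTY
7: bank 2 row 13 — prev 13 → HIT
8: bank 6 row 2 — prev 2 → HIT
9: bank 1 row 10 — prev 10 → HIT
10: bank 1 row 3 — prev 10 → CONFLICT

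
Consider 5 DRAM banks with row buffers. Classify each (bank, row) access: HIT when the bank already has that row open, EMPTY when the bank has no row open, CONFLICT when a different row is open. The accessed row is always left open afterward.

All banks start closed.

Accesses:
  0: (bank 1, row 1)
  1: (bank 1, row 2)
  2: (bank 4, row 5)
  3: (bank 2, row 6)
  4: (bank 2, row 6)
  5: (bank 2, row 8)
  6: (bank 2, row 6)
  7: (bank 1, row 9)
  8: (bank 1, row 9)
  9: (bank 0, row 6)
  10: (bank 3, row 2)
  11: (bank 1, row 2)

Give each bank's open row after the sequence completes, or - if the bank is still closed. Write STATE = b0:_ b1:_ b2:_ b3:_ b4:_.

  [0] b1 r1: no row ⇒ E
  [1] b1 r2: had r1 ⇒ C
  [2] b4 r5: no row ⇒ E
  [3] b2 r6: no row ⇒ E
  [4] b2 r6: had r6 ⇒ H
  [5] b2 r8: had r6 ⇒ C
  [6] b2 r6: had r8 ⇒ C
  [7] b1 r9: had r2 ⇒ C
  [8] b1 r9: had r9 ⇒ H
  [9] b0 r6: no row ⇒ E
  [10] b3 r2: no row ⇒ E
  [11] b1 r2: had r9 ⇒ C

STATE = b0:6 b1:2 b2:6 b3:2 b4:5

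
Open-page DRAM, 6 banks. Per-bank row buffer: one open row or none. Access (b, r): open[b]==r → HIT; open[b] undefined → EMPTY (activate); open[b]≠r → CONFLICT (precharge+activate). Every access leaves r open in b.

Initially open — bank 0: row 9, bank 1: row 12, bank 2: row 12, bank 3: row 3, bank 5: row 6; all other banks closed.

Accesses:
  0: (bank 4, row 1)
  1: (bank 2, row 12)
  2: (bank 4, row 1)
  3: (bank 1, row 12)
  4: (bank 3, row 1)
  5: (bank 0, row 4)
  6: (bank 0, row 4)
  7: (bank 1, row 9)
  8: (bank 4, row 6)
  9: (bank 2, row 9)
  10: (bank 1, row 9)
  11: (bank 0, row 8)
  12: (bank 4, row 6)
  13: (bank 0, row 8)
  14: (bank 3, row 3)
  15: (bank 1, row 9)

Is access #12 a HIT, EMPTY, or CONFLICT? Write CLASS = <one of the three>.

CLASS = HIT

0: bank 4 row 1 — prev None → EMPTY
1: bank 2 row 12 — prev 12 → HIT
2: bank 4 row 1 — prev 1 → HIT
3: bank 1 row 12 — prev 12 → HIT
4: bank 3 row 1 — prev 3 → CONFLICT
5: bank 0 row 4 — prev 9 → CONFLICT
6: bank 0 row 4 — prev 4 → HIT
7: bank 1 row 9 — prev 12 → CONFLICT
8: bank 4 row 6 — prev 1 → CONFLICT
9: bank 2 row 9 — prev 12 → CONFLICT
10: bank 1 row 9 — prev 9 → HIT
11: bank 0 row 8 — prev 4 → CONFLICT
12: bank 4 row 6 — prev 6 → HIT
13: bank 0 row 8 — prev 8 → HIT
14: bank 3 row 3 — prev 1 → CONFLICT
15: bank 1 row 9 — prev 9 → HIT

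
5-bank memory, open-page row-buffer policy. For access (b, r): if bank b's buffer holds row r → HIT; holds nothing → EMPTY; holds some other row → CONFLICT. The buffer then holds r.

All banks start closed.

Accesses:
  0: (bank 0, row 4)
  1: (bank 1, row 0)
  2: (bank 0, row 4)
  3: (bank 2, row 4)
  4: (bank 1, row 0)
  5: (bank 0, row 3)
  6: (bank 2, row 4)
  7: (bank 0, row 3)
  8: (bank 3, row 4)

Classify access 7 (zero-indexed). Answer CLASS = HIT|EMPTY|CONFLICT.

CLASS = HIT

  [0] b0 r4: no row ⇒ E
  [1] b1 r0: no row ⇒ E
  [2] b0 r4: had r4 ⇒ H
  [3] b2 r4: no row ⇒ E
  [4] b1 r0: had r0 ⇒ H
  [5] b0 r3: had r4 ⇒ C
  [6] b2 r4: had r4 ⇒ H
  [7] b0 r3: had r3 ⇒ H
  [8] b3 r4: no row ⇒ E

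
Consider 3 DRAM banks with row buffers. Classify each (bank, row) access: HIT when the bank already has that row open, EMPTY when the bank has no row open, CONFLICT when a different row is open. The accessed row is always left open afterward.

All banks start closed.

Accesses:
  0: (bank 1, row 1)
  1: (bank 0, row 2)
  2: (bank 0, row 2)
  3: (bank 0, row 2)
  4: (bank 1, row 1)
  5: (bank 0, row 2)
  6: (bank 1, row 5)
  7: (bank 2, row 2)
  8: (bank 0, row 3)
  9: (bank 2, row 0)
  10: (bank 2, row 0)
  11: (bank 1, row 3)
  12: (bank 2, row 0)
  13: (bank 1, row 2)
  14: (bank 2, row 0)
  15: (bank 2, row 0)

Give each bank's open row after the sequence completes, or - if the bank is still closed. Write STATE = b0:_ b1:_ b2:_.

STATE = b0:3 b1:2 b2:0

step 0: bank1 None->1 [EMPTY]
step 1: bank0 None->2 [EMPTY]
step 2: bank0 2->2 [HIT]
step 3: bank0 2->2 [HIT]
step 4: bank1 1->1 [HIT]
step 5: bank0 2->2 [HIT]
step 6: bank1 1->5 [CONFLICT]
step 7: bank2 None->2 [EMPTY]
step 8: bank0 2->3 [CONFLICT]
step 9: bank2 2->0 [CONFLICT]
step 10: bank2 0->0 [HIT]
step 11: bank1 5->3 [CONFLICT]
step 12: bank2 0->0 [HIT]
step 13: bank1 3->2 [CONFLICT]
step 14: bank2 0->0 [HIT]
step 15: bank2 0->0 [HIT]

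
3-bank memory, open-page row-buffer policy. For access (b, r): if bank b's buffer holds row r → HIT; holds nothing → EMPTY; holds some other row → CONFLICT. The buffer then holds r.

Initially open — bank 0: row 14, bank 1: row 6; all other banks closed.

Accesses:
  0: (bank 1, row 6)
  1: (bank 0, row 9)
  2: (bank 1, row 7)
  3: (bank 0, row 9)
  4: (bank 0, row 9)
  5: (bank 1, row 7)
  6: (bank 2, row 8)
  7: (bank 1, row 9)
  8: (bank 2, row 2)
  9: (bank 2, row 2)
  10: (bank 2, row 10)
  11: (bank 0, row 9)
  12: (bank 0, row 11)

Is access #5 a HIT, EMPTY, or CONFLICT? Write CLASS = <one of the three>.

CLASS = HIT

#0 (1,6) H  (was 6)
#1 (0,9) C  (was 14)
#2 (1,7) C  (was 6)
#3 (0,9) H  (was 9)
#4 (0,9) H  (was 9)
#5 (1,7) H  (was 7)
#6 (2,8) E
#7 (1,9) C  (was 7)
#8 (2,2) C  (was 8)
#9 (2,2) H  (was 2)
#10 (2,10) C  (was 2)
#11 (0,9) H  (was 9)
#12 (0,11) C  (was 9)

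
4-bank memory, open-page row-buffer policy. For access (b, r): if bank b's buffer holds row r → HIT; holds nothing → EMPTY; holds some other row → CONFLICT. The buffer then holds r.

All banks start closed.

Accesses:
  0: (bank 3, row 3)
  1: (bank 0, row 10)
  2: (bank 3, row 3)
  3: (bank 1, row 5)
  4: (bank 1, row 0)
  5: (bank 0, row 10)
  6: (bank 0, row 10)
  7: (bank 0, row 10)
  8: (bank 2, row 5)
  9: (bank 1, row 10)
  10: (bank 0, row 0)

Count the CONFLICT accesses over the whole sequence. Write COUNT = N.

COUNT = 3

0: bank 3 row 3 — prev None → EMPTY
1: bank 0 row 10 — prev None → EMPTY
2: bank 3 row 3 — prev 3 → HIT
3: bank 1 row 5 — prev None → EMPTY
4: bank 1 row 0 — prev 5 → CONFLICT
5: bank 0 row 10 — prev 10 → HIT
6: bank 0 row 10 — prev 10 → HIT
7: bank 0 row 10 — prev 10 → HIT
8: bank 2 row 5 — prev None → EMPTY
9: bank 1 row 10 — prev 0 → CONFLICT
10: bank 0 row 0 — prev 10 → CONFLICT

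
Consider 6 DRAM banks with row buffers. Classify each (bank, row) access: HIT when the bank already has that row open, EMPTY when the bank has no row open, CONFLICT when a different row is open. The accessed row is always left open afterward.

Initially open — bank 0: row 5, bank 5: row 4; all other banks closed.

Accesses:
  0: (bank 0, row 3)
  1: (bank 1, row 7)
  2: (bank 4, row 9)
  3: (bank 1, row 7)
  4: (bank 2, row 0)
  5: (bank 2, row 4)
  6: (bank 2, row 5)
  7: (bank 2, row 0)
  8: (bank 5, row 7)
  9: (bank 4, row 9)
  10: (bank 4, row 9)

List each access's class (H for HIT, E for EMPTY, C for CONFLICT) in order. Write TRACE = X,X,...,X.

step 0: bank0 5->3 [CONFLICT]
step 1: bank1 None->7 [EMPTY]
step 2: bank4 None->9 [EMPTY]
step 3: bank1 7->7 [HIT]
step 4: bank2 None->0 [EMPTY]
step 5: bank2 0->4 [CONFLICT]
step 6: bank2 4->5 [CONFLICT]
step 7: bank2 5->0 [CONFLICT]
step 8: bank5 4->7 [CONFLICT]
step 9: bank4 9->9 [HIT]
step 10: bank4 9->9 [HIT]

TRACE = C,E,E,H,E,C,C,C,C,H,H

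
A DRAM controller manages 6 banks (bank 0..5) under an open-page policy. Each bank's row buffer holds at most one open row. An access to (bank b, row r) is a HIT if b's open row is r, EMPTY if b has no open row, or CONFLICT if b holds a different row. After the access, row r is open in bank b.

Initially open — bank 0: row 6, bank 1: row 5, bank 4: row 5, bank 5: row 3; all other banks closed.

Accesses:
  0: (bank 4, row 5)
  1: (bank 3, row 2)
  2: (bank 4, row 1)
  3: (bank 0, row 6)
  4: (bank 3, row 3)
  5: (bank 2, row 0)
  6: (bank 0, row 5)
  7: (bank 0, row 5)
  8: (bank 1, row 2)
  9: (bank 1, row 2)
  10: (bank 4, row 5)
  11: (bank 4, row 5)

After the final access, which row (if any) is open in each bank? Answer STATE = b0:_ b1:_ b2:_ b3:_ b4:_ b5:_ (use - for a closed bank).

#0 (4,5) H  (was 5)
#1 (3,2) E
#2 (4,1) C  (was 5)
#3 (0,6) H  (was 6)
#4 (3,3) C  (was 2)
#5 (2,0) E
#6 (0,5) C  (was 6)
#7 (0,5) H  (was 5)
#8 (1,2) C  (was 5)
#9 (1,2) H  (was 2)
#10 (4,5) C  (was 1)
#11 (4,5) H  (was 5)

STATE = b0:5 b1:2 b2:0 b3:3 b4:5 b5:3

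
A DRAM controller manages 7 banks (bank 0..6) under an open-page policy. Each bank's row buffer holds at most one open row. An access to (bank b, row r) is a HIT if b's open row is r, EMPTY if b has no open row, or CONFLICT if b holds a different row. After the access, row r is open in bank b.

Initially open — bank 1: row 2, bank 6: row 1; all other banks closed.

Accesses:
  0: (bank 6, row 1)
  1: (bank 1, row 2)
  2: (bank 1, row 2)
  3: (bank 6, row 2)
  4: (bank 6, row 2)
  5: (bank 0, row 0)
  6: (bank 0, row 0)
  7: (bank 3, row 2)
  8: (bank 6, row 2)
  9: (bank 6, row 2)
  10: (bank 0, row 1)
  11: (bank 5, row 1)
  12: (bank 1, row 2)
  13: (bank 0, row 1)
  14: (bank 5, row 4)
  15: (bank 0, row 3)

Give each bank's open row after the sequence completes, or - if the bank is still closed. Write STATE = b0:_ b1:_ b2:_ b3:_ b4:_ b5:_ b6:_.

0: bank 6 row 1 — prev 1 → HIT
1: bank 1 row 2 — prev 2 → HIT
2: bank 1 row 2 — prev 2 → HIT
3: bank 6 row 2 — prev 1 → CONFLICT
4: bank 6 row 2 — prev 2 → HIT
5: bank 0 row 0 — prev None → EMPTY
6: bank 0 row 0 — prev 0 → HIT
7: bank 3 row 2 — prev None → EMPTY
8: bank 6 row 2 — prev 2 → HIT
9: bank 6 row 2 — prev 2 → HIT
10: bank 0 row 1 — prev 0 → CONFLICT
11: bank 5 row 1 — prev None → EMPTY
12: bank 1 row 2 — prev 2 → HIT
13: bank 0 row 1 — prev 1 → HIT
14: bank 5 row 4 — prev 1 → CONFLICT
15: bank 0 row 3 — prev 1 → CONFLICT

STATE = b0:3 b1:2 b2:- b3:2 b4:- b5:4 b6:2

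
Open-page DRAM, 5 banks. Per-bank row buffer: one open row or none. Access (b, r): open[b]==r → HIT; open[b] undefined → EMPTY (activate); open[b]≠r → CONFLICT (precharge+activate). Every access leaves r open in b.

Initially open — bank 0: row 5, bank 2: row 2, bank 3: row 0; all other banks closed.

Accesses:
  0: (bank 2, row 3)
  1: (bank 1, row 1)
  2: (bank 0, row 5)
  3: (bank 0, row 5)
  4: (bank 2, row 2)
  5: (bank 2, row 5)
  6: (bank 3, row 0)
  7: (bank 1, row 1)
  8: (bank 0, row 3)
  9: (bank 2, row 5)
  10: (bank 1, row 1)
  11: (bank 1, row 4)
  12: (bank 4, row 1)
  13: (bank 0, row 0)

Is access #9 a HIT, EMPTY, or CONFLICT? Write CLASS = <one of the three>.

CLASS = HIT

  [0] b2 r3: had r2 ⇒ C
  [1] b1 r1: no row ⇒ E
  [2] b0 r5: had r5 ⇒ H
  [3] b0 r5: had r5 ⇒ H
  [4] b2 r2: had r3 ⇒ C
  [5] b2 r5: had r2 ⇒ C
  [6] b3 r0: had r0 ⇒ H
  [7] b1 r1: had r1 ⇒ H
  [8] b0 r3: had r5 ⇒ C
  [9] b2 r5: had r5 ⇒ H
  [10] b1 r1: had r1 ⇒ H
  [11] b1 r4: had r1 ⇒ C
  [12] b4 r1: no row ⇒ E
  [13] b0 r0: had r3 ⇒ C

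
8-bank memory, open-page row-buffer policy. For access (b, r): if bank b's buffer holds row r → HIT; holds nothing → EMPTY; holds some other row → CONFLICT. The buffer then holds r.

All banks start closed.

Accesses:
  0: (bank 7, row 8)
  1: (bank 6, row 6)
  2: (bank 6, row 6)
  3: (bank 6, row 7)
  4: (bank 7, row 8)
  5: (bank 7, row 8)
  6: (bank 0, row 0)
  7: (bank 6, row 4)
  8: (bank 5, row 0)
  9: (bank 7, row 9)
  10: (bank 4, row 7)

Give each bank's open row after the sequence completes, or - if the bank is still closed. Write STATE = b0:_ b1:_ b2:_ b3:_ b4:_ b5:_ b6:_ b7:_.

STATE = b0:0 b1:- b2:- b3:- b4:7 b5:0 b6:4 b7:9

#0 (7,8) E
#1 (6,6) E
#2 (6,6) H  (was 6)
#3 (6,7) C  (was 6)
#4 (7,8) H  (was 8)
#5 (7,8) H  (was 8)
#6 (0,0) E
#7 (6,4) C  (was 7)
#8 (5,0) E
#9 (7,9) C  (was 8)
#10 (4,7) E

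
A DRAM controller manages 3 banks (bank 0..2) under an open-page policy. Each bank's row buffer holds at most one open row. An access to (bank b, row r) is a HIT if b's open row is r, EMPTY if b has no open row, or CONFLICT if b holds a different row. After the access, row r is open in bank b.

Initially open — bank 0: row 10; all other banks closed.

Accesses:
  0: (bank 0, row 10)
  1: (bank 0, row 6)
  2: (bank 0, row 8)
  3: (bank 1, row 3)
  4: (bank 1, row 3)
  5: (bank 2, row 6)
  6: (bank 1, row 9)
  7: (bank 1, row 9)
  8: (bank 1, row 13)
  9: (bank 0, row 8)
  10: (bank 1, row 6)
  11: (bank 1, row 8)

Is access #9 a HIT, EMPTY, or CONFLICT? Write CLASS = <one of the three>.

CLASS = HIT

step 0: bank0 10->10 [HIT]
step 1: bank0 10->6 [CONFLICT]
step 2: bank0 6->8 [CONFLICT]
step 3: bank1 None->3 [EMPTY]
step 4: bank1 3->3 [HIT]
step 5: bank2 None->6 [EMPTY]
step 6: bank1 3->9 [CONFLICT]
step 7: bank1 9->9 [HIT]
step 8: bank1 9->13 [CONFLICT]
step 9: bank0 8->8 [HIT]
step 10: bank1 13->6 [CONFLICT]
step 11: bank1 6->8 [CONFLICT]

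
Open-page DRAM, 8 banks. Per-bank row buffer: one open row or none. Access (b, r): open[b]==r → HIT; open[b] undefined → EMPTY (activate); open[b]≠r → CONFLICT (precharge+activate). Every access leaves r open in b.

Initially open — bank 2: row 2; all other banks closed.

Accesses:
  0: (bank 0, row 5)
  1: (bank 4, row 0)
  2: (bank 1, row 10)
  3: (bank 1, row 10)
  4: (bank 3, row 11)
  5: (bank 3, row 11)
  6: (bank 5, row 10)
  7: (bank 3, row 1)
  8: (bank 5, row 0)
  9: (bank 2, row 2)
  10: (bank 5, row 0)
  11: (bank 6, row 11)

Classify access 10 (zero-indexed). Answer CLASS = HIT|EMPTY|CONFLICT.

0: bank 0 row 5 — prev None → EMPTY
1: bank 4 row 0 — prev None → EMPTY
2: bank 1 row 10 — prev None → EMPTY
3: bank 1 row 10 — prev 10 → HIT
4: bank 3 row 11 — prev None → EMPTY
5: bank 3 row 11 — prev 11 → HIT
6: bank 5 row 10 — prev None → EMPTY
7: bank 3 row 1 — prev 11 → CONFLICT
8: bank 5 row 0 — prev 10 → CONFLICT
9: bank 2 row 2 — prev 2 → HIT
10: bank 5 row 0 — prev 0 → HIT
11: bank 6 row 11 — prev None → EMPTY

CLASS = HIT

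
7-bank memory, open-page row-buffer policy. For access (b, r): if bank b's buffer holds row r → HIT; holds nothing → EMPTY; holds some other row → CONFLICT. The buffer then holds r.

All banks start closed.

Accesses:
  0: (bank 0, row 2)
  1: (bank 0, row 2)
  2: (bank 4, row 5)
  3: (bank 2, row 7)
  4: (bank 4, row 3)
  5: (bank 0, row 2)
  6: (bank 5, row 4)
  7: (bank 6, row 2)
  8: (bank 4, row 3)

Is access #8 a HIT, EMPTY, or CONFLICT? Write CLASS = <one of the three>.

CLASS = HIT

0: bank 0 row 2 — prev None → EMPTY
1: bank 0 row 2 — prev 2 → HIT
2: bank 4 row 5 — prev None → EMPTY
3: bank 2 row 7 — prev None → EMPTY
4: bank 4 row 3 — prev 5 → CONFLICT
5: bank 0 row 2 — prev 2 → HIT
6: bank 5 row 4 — prev None → EMPTY
7: bank 6 row 2 — prev None → EMPTY
8: bank 4 row 3 — prev 3 → HIT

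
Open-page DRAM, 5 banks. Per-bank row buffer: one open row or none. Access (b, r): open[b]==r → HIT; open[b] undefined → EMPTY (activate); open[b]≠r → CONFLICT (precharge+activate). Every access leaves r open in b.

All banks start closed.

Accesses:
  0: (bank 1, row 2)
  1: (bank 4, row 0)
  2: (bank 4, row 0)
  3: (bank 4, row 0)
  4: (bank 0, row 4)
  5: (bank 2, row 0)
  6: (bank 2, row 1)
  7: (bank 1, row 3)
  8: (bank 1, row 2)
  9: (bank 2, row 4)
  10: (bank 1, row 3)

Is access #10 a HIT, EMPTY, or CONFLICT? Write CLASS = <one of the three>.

CLASS = CONFLICT

#0 (1,2) E
#1 (4,0) E
#2 (4,0) H  (was 0)
#3 (4,0) H  (was 0)
#4 (0,4) E
#5 (2,0) E
#6 (2,1) C  (was 0)
#7 (1,3) C  (was 2)
#8 (1,2) C  (was 3)
#9 (2,4) C  (was 1)
#10 (1,3) C  (was 2)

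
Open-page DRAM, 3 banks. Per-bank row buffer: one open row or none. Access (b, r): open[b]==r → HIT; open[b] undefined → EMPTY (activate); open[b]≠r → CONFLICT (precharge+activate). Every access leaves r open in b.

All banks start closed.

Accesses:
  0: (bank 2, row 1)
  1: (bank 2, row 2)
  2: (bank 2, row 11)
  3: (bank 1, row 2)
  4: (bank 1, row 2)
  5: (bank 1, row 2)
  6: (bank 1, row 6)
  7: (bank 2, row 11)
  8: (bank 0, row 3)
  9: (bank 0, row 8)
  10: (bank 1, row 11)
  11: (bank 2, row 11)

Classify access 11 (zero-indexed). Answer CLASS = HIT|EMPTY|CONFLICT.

#0 (2,1) E
#1 (2,2) C  (was 1)
#2 (2,11) C  (was 2)
#3 (1,2) E
#4 (1,2) H  (was 2)
#5 (1,2) H  (was 2)
#6 (1,6) C  (was 2)
#7 (2,11) H  (was 11)
#8 (0,3) E
#9 (0,8) C  (was 3)
#10 (1,11) C  (was 6)
#11 (2,11) H  (was 11)

CLASS = HIT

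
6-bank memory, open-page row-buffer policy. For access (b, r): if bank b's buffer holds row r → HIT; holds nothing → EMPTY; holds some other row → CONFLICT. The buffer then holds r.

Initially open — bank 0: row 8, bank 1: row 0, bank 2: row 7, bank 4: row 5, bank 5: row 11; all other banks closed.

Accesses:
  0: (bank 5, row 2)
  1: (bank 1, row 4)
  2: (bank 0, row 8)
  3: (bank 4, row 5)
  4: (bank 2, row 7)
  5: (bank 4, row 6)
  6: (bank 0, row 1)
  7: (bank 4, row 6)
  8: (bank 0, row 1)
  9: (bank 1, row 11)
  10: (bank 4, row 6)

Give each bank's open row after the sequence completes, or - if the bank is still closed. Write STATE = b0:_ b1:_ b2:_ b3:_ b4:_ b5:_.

STATE = b0:1 b1:11 b2:7 b3:- b4:6 b5:2

step 0: bank5 11->2 [CONFLICT]
step 1: bank1 0->4 [CONFLICT]
step 2: bank0 8->8 [HIT]
step 3: bank4 5->5 [HIT]
step 4: bank2 7->7 [HIT]
step 5: bank4 5->6 [CONFLICT]
step 6: bank0 8->1 [CONFLICT]
step 7: bank4 6->6 [HIT]
step 8: bank0 1->1 [HIT]
step 9: bank1 4->11 [CONFLICT]
step 10: bank4 6->6 [HIT]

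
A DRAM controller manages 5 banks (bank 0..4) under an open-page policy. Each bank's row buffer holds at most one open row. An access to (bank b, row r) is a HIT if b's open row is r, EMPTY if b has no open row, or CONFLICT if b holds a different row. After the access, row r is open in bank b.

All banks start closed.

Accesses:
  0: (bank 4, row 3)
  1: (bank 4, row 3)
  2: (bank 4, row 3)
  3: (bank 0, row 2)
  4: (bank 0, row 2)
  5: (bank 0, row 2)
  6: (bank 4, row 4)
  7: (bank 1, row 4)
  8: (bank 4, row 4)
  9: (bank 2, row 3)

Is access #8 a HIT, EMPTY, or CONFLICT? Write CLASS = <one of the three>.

CLASS = HIT

#0 (4,3) E
#1 (4,3) H  (was 3)
#2 (4,3) H  (was 3)
#3 (0,2) E
#4 (0,2) H  (was 2)
#5 (0,2) H  (was 2)
#6 (4,4) C  (was 3)
#7 (1,4) E
#8 (4,4) H  (was 4)
#9 (2,3) E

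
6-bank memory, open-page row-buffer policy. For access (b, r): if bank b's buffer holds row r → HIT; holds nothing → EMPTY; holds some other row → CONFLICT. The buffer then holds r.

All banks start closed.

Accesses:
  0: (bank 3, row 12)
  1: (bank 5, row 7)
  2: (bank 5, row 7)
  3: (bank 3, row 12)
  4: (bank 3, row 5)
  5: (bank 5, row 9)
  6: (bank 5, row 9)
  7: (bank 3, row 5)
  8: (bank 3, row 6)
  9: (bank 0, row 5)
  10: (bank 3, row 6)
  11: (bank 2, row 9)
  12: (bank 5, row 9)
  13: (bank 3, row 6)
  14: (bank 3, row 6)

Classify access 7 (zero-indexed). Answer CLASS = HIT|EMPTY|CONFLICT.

0: bank 3 row 12 — prev None → EMPTY
1: bank 5 row 7 — prev None → EMPTY
2: bank 5 row 7 — prev 7 → HIT
3: bank 3 row 12 — prev 12 → HIT
4: bank 3 row 5 — prev 12 → CONFLICT
5: bank 5 row 9 — prev 7 → CONFLICT
6: bank 5 row 9 — prev 9 → HIT
7: bank 3 row 5 — prev 5 → HIT
8: bank 3 row 6 — prev 5 → CONFLICT
9: bank 0 row 5 — prev None → EMPTY
10: bank 3 row 6 — prev 6 → HIT
11: bank 2 row 9 — prev None → EMPTY
12: bank 5 row 9 — prev 9 → HIT
13: bank 3 row 6 — prev 6 → HIT
14: bank 3 row 6 — prev 6 → HIT

CLASS = HIT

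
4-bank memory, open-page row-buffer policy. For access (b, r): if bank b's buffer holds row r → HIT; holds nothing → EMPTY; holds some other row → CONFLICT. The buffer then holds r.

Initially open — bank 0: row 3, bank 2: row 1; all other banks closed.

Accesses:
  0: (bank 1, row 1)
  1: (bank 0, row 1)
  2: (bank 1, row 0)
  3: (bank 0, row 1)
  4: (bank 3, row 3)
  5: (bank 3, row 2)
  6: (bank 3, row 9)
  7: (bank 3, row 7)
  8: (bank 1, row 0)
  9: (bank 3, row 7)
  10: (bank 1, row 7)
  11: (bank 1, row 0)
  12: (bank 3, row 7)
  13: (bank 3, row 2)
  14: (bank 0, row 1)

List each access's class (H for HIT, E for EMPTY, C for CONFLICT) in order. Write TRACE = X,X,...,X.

0: bank 1 row 1 — prev None → EMPTY
1: bank 0 row 1 — prev 3 → CONFLICT
2: bank 1 row 0 — prev 1 → CONFLICT
3: bank 0 row 1 — prev 1 → HIT
4: bank 3 row 3 — prev None → EMPTY
5: bank 3 row 2 — prev 3 → CONFLICT
6: bank 3 row 9 — prev 2 → CONFLICT
7: bank 3 row 7 — prev 9 → CONFLICT
8: bank 1 row 0 — prev 0 → HIT
9: bank 3 row 7 — prev 7 → HIT
10: bank 1 row 7 — prev 0 → CONFLICT
11: bank 1 row 0 — prev 7 → CONFLICT
12: bank 3 row 7 — prev 7 → HIT
13: bank 3 row 2 — prev 7 → CONFLICT
14: bank 0 row 1 — prev 1 → HIT

TRACE = E,C,C,H,E,C,C,C,H,H,C,C,H,C,H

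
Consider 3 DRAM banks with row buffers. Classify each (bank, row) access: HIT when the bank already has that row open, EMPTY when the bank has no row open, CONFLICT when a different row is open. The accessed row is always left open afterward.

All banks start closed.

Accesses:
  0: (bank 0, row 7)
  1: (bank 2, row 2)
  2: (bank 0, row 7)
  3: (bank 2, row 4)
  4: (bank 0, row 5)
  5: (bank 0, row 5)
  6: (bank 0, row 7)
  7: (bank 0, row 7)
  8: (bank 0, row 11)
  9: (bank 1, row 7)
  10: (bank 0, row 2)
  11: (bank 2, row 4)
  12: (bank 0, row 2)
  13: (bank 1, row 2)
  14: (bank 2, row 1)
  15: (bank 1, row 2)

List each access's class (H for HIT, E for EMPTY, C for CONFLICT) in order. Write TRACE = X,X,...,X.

0: bank 0 row 7 — prev None → EMPTY
1: bank 2 row 2 — prev None → EMPTY
2: bank 0 row 7 — prev 7 → HIT
3: bank 2 row 4 — prev 2 → CONFLICT
4: bank 0 row 5 — prev 7 → CONFLICT
5: bank 0 row 5 — prev 5 → HIT
6: bank 0 row 7 — prev 5 → CONFLICT
7: bank 0 row 7 — prev 7 → HIT
8: bank 0 row 11 — prev 7 → CONFLICT
9: bank 1 row 7 — prev None → EMPTY
10: bank 0 row 2 — prev 11 → CONFLICT
11: bank 2 row 4 — prev 4 → HIT
12: bank 0 row 2 — prev 2 → HIT
13: bank 1 row 2 — prev 7 → CONFLICT
14: bank 2 row 1 — prev 4 → CONFLICT
15: bank 1 row 2 — prev 2 → HIT

TRACE = E,E,H,C,C,H,C,H,C,E,C,H,H,C,C,H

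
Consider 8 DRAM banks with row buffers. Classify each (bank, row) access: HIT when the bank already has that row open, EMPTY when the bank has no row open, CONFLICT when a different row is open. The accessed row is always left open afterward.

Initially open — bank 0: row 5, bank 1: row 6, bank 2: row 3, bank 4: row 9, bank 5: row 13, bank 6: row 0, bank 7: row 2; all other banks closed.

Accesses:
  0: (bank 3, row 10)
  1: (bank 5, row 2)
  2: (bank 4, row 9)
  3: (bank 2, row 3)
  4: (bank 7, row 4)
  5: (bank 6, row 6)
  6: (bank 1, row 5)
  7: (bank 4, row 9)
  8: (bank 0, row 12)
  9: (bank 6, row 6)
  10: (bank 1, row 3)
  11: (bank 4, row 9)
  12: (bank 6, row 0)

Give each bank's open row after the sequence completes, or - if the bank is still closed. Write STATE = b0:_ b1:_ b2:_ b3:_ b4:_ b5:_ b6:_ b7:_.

STATE = b0:12 b1:3 b2:3 b3:10 b4:9 b5:2 b6:0 b7:4

  [0] b3 r10: no row ⇒ E
  [1] b5 r2: had r13 ⇒ C
  [2] b4 r9: had r9 ⇒ H
  [3] b2 r3: had r3 ⇒ H
  [4] b7 r4: had r2 ⇒ C
  [5] b6 r6: had r0 ⇒ C
  [6] b1 r5: had r6 ⇒ C
  [7] b4 r9: had r9 ⇒ H
  [8] b0 r12: had r5 ⇒ C
  [9] b6 r6: had r6 ⇒ H
  [10] b1 r3: had r5 ⇒ C
  [11] b4 r9: had r9 ⇒ H
  [12] b6 r0: had r6 ⇒ C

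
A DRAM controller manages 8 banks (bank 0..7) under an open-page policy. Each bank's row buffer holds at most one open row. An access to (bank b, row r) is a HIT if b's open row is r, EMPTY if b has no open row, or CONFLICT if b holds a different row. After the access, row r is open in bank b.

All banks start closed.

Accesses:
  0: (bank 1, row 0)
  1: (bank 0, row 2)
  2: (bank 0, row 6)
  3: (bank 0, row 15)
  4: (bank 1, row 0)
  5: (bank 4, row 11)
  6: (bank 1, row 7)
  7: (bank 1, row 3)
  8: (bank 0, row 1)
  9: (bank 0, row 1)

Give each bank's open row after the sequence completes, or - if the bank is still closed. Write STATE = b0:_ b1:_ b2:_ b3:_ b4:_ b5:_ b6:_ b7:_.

STATE = b0:1 b1:3 b2:- b3:- b4:11 b5:- b6:- b7:-

  [0] b1 r0: no row ⇒ E
  [1] b0 r2: no row ⇒ E
  [2] b0 r6: had r2 ⇒ C
  [3] b0 r15: had r6 ⇒ C
  [4] b1 r0: had r0 ⇒ H
  [5] b4 r11: no row ⇒ E
  [6] b1 r7: had r0 ⇒ C
  [7] b1 r3: had r7 ⇒ C
  [8] b0 r1: had r15 ⇒ C
  [9] b0 r1: had r1 ⇒ H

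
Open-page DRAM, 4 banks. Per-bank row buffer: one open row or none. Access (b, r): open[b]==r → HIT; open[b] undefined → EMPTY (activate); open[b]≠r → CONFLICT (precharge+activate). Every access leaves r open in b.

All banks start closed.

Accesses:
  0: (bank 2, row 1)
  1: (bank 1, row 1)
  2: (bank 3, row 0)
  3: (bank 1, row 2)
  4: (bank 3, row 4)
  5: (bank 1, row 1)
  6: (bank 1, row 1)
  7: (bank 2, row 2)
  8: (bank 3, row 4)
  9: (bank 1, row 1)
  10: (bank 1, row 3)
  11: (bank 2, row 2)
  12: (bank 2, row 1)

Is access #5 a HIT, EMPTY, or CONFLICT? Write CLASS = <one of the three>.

CLASS = CONFLICT

  [0] b2 r1: no row ⇒ E
  [1] b1 r1: no row ⇒ E
  [2] b3 r0: no row ⇒ E
  [3] b1 r2: had r1 ⇒ C
  [4] b3 r4: had r0 ⇒ C
  [5] b1 r1: had r2 ⇒ C
  [6] b1 r1: had r1 ⇒ H
  [7] b2 r2: had r1 ⇒ C
  [8] b3 r4: had r4 ⇒ H
  [9] b1 r1: had r1 ⇒ H
  [10] b1 r3: had r1 ⇒ C
  [11] b2 r2: had r2 ⇒ H
  [12] b2 r1: had r2 ⇒ C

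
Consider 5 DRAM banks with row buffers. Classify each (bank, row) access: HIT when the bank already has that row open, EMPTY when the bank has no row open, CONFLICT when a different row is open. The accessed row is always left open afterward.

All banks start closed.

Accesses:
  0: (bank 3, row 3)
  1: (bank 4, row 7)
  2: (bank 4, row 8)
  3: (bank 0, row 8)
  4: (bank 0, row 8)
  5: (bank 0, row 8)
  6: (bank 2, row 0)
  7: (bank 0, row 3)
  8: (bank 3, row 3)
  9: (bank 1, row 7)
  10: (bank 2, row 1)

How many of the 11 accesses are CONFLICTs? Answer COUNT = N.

COUNT = 3

step 0: bank3 None->3 [EMPTY]
step 1: bank4 None->7 [EMPTY]
step 2: bank4 7->8 [CONFLICT]
step 3: bank0 None->8 [EMPTY]
step 4: bank0 8->8 [HIT]
step 5: bank0 8->8 [HIT]
step 6: bank2 None->0 [EMPTY]
step 7: bank0 8->3 [CONFLICT]
step 8: bank3 3->3 [HIT]
step 9: bank1 None->7 [EMPTY]
step 10: bank2 0->1 [CONFLICT]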